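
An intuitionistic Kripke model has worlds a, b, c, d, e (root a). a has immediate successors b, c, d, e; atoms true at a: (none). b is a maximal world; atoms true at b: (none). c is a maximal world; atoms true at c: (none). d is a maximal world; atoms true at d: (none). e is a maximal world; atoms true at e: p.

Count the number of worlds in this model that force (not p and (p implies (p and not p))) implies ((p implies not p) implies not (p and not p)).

5

a: forces it.
b: forces it.
c: forces it.
d: forces it.
e: forces it.
Worlds forcing the formula: {a, b, c, d, e}.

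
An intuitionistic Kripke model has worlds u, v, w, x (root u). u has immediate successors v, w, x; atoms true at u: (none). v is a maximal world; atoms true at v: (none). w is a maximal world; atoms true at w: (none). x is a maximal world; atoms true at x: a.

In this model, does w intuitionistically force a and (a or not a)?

No

w does not force a and (a or not a) since w fails a.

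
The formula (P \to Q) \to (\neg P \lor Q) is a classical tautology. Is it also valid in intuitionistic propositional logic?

This is the material-implication-as-disjunction principle, which is not intuitionistically valid.
A Kripke countermodel: worlds u0, u1; order generated by u0 \le u1; atoms true at each world — u0:{}; u1:{P,Q}.
u0 \nVdash (P \to Q) \to (\neg P \lor Q): already at u0 itself, u0 \Vdash P \to Q but u0 \nVdash \neg P \lor Q.
u0 \nVdash \neg P \lor Q: neither disjunct is forced at u0.
u0 \nVdash \neg P since u1 is accessible from u0 and u1 \Vdash P.
So the root u0 does not force the formula.

No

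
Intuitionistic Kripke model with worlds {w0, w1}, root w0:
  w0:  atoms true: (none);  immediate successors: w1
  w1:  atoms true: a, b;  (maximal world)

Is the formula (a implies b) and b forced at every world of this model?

No

Not every world: w0 does not force (a implies b) and b.
w0 does not force (a implies b) and b since w0 fails b.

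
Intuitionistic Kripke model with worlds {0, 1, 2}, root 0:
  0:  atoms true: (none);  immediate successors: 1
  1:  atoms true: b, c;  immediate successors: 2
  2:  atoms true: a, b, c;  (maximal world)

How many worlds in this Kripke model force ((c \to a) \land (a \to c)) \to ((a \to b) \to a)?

3

0: forces it.
1: forces it.
2: forces it.
Worlds forcing the formula: {0, 1, 2}.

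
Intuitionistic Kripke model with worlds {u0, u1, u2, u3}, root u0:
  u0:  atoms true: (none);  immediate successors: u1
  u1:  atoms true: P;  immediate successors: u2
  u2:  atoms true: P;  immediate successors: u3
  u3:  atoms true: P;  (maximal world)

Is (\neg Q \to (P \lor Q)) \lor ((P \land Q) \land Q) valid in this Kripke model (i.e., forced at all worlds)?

No

Not every world: u0 \nVdash (\neg Q \to (P \lor Q)) \lor ((P \land Q) \land Q).
u0 \nVdash (\neg Q \to (P \lor Q)) \lor ((P \land Q) \land Q): neither disjunct is forced at u0.
u0 \nVdash \neg Q \to (P \lor Q): already at u0 itself, u0 \Vdash \neg Q but u0 \nVdash P \lor Q.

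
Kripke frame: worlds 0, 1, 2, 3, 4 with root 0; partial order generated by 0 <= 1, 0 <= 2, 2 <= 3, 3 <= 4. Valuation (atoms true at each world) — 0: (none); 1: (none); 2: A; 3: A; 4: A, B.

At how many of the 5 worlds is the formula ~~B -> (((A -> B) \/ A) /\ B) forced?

0: does not force it — 0 ||-/- ~~B -> (((A -> B) \/ A) /\ B): at the accessible world 2, 2 ||- ~~B but 2 ||-/- ((A -> B) \/ A) /\ B.
1: forces it.
2: does not force it — 2 ||-/- ~~B -> (((A -> B) \/ A) /\ B): already at 2 itself, 2 ||- ~~B but 2 ||-/- ((A -> B) \/ A) /\ B.
3: does not force it.
4: forces it.
Worlds forcing the formula: {1, 4}.

2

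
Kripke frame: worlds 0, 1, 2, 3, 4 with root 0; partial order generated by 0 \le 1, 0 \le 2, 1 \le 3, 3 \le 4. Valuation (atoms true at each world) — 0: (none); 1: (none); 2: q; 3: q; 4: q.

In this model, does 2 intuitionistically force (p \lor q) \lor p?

Yes

2 \Vdash (p \lor q) \lor p via the disjunct p \lor q.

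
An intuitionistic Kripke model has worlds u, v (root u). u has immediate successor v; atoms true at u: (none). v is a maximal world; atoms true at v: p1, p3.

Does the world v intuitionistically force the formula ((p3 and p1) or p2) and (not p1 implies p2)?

Yes

v forces ((p3 and p1) or p2) and (not p1 implies p2) since v forces both conjuncts.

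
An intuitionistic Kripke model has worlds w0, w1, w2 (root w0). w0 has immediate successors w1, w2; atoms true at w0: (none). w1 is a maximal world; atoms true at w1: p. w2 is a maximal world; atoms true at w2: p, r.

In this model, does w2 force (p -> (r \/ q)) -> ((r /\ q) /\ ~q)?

w2 ||-/- (p -> (r \/ q)) -> ((r /\ q) /\ ~q): already at w2 itself, w2 ||- p -> (r \/ q) but w2 ||-/- (r /\ q) /\ ~q.
w2 ||-/- (r /\ q) /\ ~q since w2 fails r /\ q.

No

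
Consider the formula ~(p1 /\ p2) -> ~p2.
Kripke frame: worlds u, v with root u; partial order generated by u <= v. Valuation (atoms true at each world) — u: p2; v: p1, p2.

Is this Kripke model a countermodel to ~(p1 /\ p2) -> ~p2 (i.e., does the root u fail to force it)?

u ||- ~(p1 /\ p2) -> ~p2 vacuously: no world accessible from u forces the antecedent ~(p1 /\ p2).
So the root u forces ~(p1 /\ p2) -> ~p2; the model is not a countermodel.

No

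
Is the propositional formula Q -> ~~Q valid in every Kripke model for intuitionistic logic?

Yes

This is double-negation introduction, which is intuitionistically derivable.
If a world forces Q then every accessible world forces Q (persistence), so none forces ~Q; hence ~~Q.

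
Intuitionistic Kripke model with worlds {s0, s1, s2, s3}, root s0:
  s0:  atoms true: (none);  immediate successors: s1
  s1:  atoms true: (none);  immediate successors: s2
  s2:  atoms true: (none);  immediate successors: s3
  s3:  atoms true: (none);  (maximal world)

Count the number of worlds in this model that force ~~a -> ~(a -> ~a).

s0: forces it.
s1: forces it.
s2: forces it.
s3: forces it.
Worlds forcing the formula: {s0, s1, s2, s3}.

4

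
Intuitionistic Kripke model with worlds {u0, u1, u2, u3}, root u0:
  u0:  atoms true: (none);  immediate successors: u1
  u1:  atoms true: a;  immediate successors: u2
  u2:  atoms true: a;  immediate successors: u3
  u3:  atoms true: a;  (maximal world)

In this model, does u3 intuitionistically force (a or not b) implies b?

u3 does not force (a or not b) implies b: already at u3 itself, u3 forces a or not b but u3 does not force b.
u3 lacks atom b, so u3 does not force b.

No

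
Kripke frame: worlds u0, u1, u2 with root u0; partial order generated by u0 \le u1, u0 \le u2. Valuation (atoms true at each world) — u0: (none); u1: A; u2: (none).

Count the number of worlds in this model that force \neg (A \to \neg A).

1

u0: does not force it — u0 \nVdash \neg (A \to \neg A) since u2 is accessible from u0 and u2 \Vdash A \to \neg A.
u1: forces it.
u2: does not force it — u2 \nVdash \neg (A \to \neg A) since u2 is accessible from u2 and u2 \Vdash A \to \neg A.
Worlds forcing the formula: {u1}.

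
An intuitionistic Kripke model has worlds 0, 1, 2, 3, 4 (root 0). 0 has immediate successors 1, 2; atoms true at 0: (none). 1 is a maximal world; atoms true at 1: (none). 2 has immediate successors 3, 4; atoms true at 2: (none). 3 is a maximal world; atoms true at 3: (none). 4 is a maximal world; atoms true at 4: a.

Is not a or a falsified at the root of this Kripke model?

0 does not force not a or a: neither disjunct is forced at 0.
0 does not force not a since 4 is accessible from 0 and 4 forces a.
So the root 0 does not force not a or a; the model is a countermodel.

Yes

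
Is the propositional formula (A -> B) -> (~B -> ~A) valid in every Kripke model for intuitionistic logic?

This is the forward direction of contraposition, which is intuitionistically derivable.
Assume A -> B and ~B. If A held then B would follow, contradicting ~B; so ~A.

Yes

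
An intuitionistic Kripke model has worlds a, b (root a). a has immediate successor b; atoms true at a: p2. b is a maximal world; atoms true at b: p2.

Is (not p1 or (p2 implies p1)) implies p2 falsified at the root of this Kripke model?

No

a forces (not p1 or (p2 implies p1)) implies p2: every world accessible from a that forces not p1 or (p2 implies p1) (namely a, b) also forces p2.
So the root a forces (not p1 or (p2 implies p1)) implies p2; the model is not a countermodel.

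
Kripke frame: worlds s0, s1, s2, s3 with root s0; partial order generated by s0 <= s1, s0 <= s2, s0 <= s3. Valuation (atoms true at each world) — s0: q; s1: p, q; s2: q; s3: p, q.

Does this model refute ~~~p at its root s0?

Yes

s0 ||-/- ~~~p since s1 is accessible from s0 and s1 ||- ~~p.
s1 ||- ~~p: no world accessible from s1 forces ~p.
So the root s0 does not force ~~~p; the model is a countermodel.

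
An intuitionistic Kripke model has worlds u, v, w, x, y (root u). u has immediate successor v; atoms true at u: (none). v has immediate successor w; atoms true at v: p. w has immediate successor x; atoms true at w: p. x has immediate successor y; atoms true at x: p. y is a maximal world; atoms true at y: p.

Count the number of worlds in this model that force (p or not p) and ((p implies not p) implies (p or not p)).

u: does not force it — u does not force (p or not p) and ((p implies not p) implies (p or not p)) since u fails p or not p.
v: forces it.
w: forces it.
x: forces it.
y: forces it.
Worlds forcing the formula: {v, w, x, y}.

4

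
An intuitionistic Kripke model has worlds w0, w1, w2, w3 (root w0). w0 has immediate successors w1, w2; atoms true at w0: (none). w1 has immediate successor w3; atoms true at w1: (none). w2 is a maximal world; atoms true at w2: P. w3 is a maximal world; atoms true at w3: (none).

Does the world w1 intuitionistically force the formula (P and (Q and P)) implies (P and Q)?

Yes

w1 forces (P and (Q and P)) implies (P and Q) vacuously: no world accessible from w1 forces the antecedent P and (Q and P).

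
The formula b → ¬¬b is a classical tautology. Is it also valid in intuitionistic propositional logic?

Yes

This is double-negation introduction, which is intuitionistically derivable.
If a world forces b then every accessible world forces b (persistence), so none forces ¬b; hence ¬¬b.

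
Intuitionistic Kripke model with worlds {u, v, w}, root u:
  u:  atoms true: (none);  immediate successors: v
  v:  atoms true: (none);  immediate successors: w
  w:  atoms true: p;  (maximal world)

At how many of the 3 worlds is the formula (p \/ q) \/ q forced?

u: does not force it — u ||-/- (p \/ q) \/ q: neither disjunct is forced at u.
v: does not force it — v ||-/- (p \/ q) \/ q: neither disjunct is forced at v.
w: forces it.
Worlds forcing the formula: {w}.

1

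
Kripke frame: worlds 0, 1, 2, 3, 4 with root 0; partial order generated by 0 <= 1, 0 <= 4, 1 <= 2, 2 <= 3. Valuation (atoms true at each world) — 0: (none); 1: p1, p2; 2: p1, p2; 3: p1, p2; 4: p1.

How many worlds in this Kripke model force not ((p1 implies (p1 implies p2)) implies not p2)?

0: does not force it — 0 does not force not ((p1 implies (p1 implies p2)) implies not p2) since 4 is accessible from 0 and 4 forces (p1 implies (p1 implies p2)) implies not p2.
1: forces it.
2: forces it.
3: forces it.
4: does not force it — 4 does not force not ((p1 implies (p1 implies p2)) implies not p2) since 4 is accessible from 4 and 4 forces (p1 implies (p1 implies p2)) implies not p2.
Worlds forcing the formula: {1, 2, 3}.

3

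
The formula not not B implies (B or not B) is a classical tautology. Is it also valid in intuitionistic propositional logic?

This is a variant of double-negation elimination (deriving excluded middle from double negation), which is not intuitionistically valid.
A Kripke countermodel: worlds 0, 1; order generated by 0 <= 1; atoms true at each world — 0:{}; 1:{B}.
0 does not force not not B implies (B or not B): already at 0 itself, 0 forces not not B but 0 does not force B or not B.
0 does not force B or not B: neither disjunct is forced at 0.
0 lacks atom B, so 0 does not force B.
So the root 0 does not force the formula.

No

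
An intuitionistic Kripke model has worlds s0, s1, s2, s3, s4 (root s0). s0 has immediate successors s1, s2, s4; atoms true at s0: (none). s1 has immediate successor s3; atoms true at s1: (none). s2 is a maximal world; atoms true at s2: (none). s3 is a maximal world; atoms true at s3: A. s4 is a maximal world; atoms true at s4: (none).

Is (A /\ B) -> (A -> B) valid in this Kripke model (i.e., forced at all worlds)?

Yes

s0 ||- (A /\ B) -> (A -> B) vacuously: no world accessible from s0 forces the antecedent A /\ B.
Since the root s0 forces (A /\ B) -> (A -> B) and forcing is persistent (monotone upward), every world forces it.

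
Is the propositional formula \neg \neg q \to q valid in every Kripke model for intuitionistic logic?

This is double-negation elimination, which is not intuitionistically valid.
A Kripke countermodel: worlds a, b; order generated by a \le b; atoms true at each world — a:{}; b:{q}.
a \nVdash \neg \neg q \to q: already at a itself, a \Vdash \neg \neg q but a \nVdash q.
a lacks atom q, so a \nVdash q.
So the root a does not force the formula.

No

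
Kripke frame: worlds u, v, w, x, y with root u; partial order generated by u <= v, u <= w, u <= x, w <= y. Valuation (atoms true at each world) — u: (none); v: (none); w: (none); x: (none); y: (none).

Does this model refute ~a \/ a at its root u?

u ||- ~a \/ a via the disjunct ~a.
So the root u forces ~a \/ a; the model is not a countermodel.

No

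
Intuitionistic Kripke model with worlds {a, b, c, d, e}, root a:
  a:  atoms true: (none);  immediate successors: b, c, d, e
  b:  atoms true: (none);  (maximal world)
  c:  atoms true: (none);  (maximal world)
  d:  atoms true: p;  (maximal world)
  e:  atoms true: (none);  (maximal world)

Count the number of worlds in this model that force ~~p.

a: does not force it — a ||-/- ~~p since b is accessible from a and b ||- ~p.
b: does not force it — b ||-/- ~~p since b is accessible from b and b ||- ~p.
c: does not force it — c ||-/- ~~p since c is accessible from c and c ||- ~p.
d: forces it.
e: does not force it.
Worlds forcing the formula: {d}.

1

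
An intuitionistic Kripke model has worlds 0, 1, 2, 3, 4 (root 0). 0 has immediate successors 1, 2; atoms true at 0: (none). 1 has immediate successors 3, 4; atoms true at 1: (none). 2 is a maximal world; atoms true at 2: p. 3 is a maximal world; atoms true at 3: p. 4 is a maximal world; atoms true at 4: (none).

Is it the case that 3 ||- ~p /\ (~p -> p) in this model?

No

3 ||-/- ~p /\ (~p -> p) since 3 fails ~p.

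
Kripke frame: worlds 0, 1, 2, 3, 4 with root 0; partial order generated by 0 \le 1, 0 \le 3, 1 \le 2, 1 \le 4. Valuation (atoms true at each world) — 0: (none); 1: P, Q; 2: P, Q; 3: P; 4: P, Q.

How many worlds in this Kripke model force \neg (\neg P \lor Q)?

0: does not force it — 0 \nVdash \neg (\neg P \lor Q) since 1 is accessible from 0 and 1 \Vdash \neg P \lor Q.
1: does not force it — 1 \nVdash \neg (\neg P \lor Q) since 1 is accessible from 1 and 1 \Vdash \neg P \lor Q.
2: does not force it.
3: forces it.
4: does not force it.
Worlds forcing the formula: {3}.

1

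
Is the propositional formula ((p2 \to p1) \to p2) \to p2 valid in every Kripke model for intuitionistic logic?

This is Peirce's law, which is not intuitionistically valid.
A Kripke countermodel: worlds u0, u1; order generated by u0 \le u1; atoms true at each world — u0:{}; u1:{p2}.
u0 \nVdash ((p2 \to p1) \to p2) \to p2: already at u0 itself, u0 \Vdash (p2 \to p1) \to p2 but u0 \nVdash p2.
u0 lacks atom p2, so u0 \nVdash p2.
So the root u0 does not force the formula.

No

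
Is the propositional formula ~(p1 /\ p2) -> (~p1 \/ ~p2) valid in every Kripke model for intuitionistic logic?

This is the constructively invalid direction of De Morgan's law for conjunction, which is not intuitionistically valid.
A Kripke countermodel: worlds u0, u1, u2; order generated by u0 <= u1, u0 <= u2; atoms true at each world — u0:{}; u1:{p1}; u2:{p2}.
u0 ||-/- ~(p1 /\ p2) -> (~p1 \/ ~p2): already at u0 itself, u0 ||- ~(p1 /\ p2) but u0 ||-/- ~p1 \/ ~p2.
u0 ||-/- ~p1 \/ ~p2: neither disjunct is forced at u0.
u0 ||-/- ~p1 since u1 is accessible from u0 and u1 ||- p1.
So the root u0 does not force the formula.

No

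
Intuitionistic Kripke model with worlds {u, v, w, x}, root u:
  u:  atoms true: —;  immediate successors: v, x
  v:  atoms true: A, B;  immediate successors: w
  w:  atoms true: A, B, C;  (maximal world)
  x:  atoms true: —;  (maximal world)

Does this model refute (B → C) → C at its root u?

u ⊮ (B → C) → C: at the accessible world x, x ⊩ B → C but x ⊮ C.
x lacks atom C, so x ⊮ C.
So the root u does not force (B → C) → C; the model is a countermodel.

Yes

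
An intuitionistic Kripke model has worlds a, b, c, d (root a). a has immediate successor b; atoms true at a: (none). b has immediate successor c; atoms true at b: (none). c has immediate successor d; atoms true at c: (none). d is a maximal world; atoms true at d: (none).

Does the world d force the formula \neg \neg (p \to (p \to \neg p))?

d \Vdash \neg \neg (p \to (p \to \neg p)): no world accessible from d forces \neg (p \to (p \to \neg p)).

Yes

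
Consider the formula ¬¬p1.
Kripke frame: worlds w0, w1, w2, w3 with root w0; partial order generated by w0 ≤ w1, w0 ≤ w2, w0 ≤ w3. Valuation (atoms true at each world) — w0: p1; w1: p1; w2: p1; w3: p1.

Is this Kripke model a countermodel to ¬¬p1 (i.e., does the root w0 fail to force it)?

No

w0 ⊩ ¬¬p1: no world accessible from w0 forces ¬p1.
So the root w0 forces ¬¬p1; the model is not a countermodel.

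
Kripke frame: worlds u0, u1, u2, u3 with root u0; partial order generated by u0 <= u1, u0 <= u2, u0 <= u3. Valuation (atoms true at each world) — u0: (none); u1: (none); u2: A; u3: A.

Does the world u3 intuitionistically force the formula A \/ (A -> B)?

u3 ||- A \/ (A -> B) via the disjunct A.

Yes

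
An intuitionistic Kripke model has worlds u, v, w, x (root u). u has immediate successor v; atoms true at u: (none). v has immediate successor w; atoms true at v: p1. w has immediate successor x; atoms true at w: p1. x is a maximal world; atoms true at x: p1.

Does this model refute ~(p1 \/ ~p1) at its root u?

Yes

u ||-/- ~(p1 \/ ~p1) since v is accessible from u and v ||- p1 \/ ~p1.
v ||- p1 \/ ~p1 via the disjunct p1.
So the root u does not force ~(p1 \/ ~p1); the model is a countermodel.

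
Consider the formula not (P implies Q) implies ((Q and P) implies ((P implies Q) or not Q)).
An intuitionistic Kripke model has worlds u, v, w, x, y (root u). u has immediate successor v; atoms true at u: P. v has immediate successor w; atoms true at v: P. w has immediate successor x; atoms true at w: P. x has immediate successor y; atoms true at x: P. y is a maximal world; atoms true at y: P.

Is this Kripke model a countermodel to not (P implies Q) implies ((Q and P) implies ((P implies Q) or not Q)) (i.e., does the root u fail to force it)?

No

u forces not (P implies Q) implies ((Q and P) implies ((P implies Q) or not Q)): every world accessible from u that forces not (P implies Q) (namely u, v, w, x, y) also forces (Q and P) implies ((P implies Q) or not Q).
So the root u forces not (P implies Q) implies ((Q and P) implies ((P implies Q) or not Q)); the model is not a countermodel.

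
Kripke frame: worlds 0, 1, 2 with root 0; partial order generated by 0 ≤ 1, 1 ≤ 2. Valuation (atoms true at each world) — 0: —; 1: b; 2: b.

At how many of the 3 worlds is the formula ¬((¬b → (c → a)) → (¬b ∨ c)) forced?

0: forces it.
1: forces it.
2: forces it.
Worlds forcing the formula: {0, 1, 2}.

3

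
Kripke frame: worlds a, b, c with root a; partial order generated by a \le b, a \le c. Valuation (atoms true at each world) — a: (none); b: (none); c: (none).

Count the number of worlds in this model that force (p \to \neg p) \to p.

0

a: does not force it — a \nVdash (p \to \neg p) \to p: already at a itself, a \Vdash p \to \neg p but a \nVdash p.
b: does not force it — b \nVdash (p \to \neg p) \to p: already at b itself, b \Vdash p \to \neg p but b \nVdash p.
c: does not force it.
Worlds forcing the formula: { }.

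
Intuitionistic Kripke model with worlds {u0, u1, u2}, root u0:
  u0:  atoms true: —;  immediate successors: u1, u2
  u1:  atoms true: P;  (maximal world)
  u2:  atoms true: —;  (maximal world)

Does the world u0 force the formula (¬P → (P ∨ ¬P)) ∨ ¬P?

Yes

u0 ⊩ (¬P → (P ∨ ¬P)) ∨ ¬P via the disjunct ¬P → (P ∨ ¬P).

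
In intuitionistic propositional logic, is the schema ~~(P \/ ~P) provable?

This is the double negation of excluded middle, which is intuitionistically derivable.
Assuming ~(P \/ ~P): from P we'd get P \/ ~P, so ~P; but then P \/ ~P again — contradiction. Hence ~~(P \/ ~P).

Yes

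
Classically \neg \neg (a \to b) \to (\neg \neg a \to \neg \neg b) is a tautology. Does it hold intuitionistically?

This is the distribution of double negation over implication, which is intuitionistically derivable.
Assume \neg \neg (a \to b) and \neg \neg a; suppose \neg b. Then a \to b would give \neg a (by contraposition), contradicting \neg \neg a; so \neg (a \to b), contradicting \neg \neg (a \to b). Hence \neg \neg b.

Yes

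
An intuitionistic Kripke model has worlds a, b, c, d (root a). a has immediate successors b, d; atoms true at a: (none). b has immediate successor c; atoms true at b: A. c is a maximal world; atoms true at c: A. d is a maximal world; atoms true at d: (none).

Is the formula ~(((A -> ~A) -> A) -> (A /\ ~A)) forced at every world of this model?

No

Not every world: a ||-/- ~(((A -> ~A) -> A) -> (A /\ ~A)).
a ||-/- ~(((A -> ~A) -> A) -> (A /\ ~A)) since d is accessible from a and d ||- ((A -> ~A) -> A) -> (A /\ ~A).
d ||- ((A -> ~A) -> A) -> (A /\ ~A) vacuously: no world accessible from d forces the antecedent (A -> ~A) -> A.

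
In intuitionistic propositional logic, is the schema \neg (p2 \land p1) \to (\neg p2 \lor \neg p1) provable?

This is the constructively invalid direction of De Morgan's law for conjunction, which is not intuitionistically valid.
A Kripke countermodel: worlds u, v, w; order generated by u \le v, u \le w; atoms true at each world — u:{}; v:{p2}; w:{p1}.
u \nVdash \neg (p2 \land p1) \to (\neg p2 \lor \neg p1): already at u itself, u \Vdash \neg (p2 \land p1) but u \nVdash \neg p2 \lor \neg p1.
u \nVdash \neg p2 \lor \neg p1: neither disjunct is forced at u.
u \nVdash \neg p2 since v is accessible from u and v \Vdash p2.
So the root u does not force the formula.

No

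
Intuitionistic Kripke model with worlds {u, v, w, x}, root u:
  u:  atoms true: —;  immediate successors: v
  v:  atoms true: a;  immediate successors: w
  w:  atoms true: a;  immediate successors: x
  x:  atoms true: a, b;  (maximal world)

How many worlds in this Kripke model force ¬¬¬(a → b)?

u: does not force it — u ⊮ ¬¬¬(a → b) since u is accessible from u and u ⊩ ¬¬(a → b).
v: does not force it.
w: does not force it.
x: does not force it.
Worlds forcing the formula: { }.

0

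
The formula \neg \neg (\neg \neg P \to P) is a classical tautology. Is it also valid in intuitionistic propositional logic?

Yes

This is the double negation of double-negation elimination, which is intuitionistically derivable.
By Glivenko's theorem the double negation of any classical propositional tautology is intuitionistically provable; \neg \neg P \to P is classically a tautology.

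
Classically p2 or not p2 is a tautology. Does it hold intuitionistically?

No

This is the law of excluded middle, which is not intuitionistically valid.
A Kripke countermodel: worlds 0, 1; order generated by 0 <= 1; atoms true at each world — 0:{}; 1:{p2}.
0 does not force p2 or not p2: neither disjunct is forced at 0.
0 lacks atom p2, so 0 does not force p2.
So the root 0 does not force the formula.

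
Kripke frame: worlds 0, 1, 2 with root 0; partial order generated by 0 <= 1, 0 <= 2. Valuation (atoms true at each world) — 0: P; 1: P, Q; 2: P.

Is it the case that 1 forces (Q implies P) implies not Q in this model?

1 does not force (Q implies P) implies not Q: already at 1 itself, 1 forces Q implies P but 1 does not force not Q.
1 does not force not Q since 1 is accessible from 1 and 1 forces Q.

No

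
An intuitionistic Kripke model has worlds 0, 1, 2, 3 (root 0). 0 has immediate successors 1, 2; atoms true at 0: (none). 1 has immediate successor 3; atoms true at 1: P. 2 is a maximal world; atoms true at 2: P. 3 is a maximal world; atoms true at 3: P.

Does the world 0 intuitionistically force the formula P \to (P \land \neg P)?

0 \nVdash P \to (P \land \neg P): at the accessible world 1, 1 \Vdash P but 1 \nVdash P \land \neg P.
1 \nVdash P \land \neg P since 1 fails \neg P.

No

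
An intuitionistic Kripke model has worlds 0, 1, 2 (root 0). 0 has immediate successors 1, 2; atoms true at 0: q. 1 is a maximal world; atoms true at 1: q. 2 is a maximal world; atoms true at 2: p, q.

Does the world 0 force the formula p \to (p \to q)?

Yes

0 \Vdash p \to (p \to q): every world accessible from 0 that forces p (namely 2) also forces p \to q.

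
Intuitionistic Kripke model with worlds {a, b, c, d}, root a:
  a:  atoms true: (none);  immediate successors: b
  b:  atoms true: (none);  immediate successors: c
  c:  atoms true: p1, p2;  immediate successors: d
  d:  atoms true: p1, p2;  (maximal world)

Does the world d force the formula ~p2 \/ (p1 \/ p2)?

Yes

d ||- ~p2 \/ (p1 \/ p2) via the disjunct p1 \/ p2.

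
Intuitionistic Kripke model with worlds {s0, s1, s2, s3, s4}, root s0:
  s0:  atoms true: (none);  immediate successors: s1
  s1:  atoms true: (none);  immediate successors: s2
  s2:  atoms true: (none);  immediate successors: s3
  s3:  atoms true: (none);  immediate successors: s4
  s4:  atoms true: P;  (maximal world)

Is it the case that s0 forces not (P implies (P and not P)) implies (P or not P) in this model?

s0 does not force not (P implies (P and not P)) implies (P or not P): already at s0 itself, s0 forces not (P implies (P and not P)) but s0 does not force P or not P.
s0 does not force P or not P: neither disjunct is forced at s0.
s0 lacks atom P, so s0 does not force P.

No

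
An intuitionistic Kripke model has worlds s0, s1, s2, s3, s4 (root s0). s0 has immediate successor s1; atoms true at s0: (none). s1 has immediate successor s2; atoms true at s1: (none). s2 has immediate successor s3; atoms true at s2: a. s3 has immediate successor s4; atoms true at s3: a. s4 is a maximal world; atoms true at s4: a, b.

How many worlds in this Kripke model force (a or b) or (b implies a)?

5

s0: forces it.
s1: forces it.
s2: forces it.
s3: forces it.
s4: forces it.
Worlds forcing the formula: {s0, s1, s2, s3, s4}.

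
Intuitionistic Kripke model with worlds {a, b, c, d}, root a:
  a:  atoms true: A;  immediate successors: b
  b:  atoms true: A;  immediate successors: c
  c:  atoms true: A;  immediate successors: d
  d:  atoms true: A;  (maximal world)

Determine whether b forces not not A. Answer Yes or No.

b forces not not A: no world accessible from b forces not A.

Yes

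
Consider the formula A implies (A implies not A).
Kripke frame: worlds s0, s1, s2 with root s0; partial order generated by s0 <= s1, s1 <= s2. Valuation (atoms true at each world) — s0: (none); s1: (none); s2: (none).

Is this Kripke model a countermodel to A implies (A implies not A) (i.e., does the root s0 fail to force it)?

No

s0 forces A implies (A implies not A) vacuously: no world accessible from s0 forces the antecedent A.
So the root s0 forces A implies (A implies not A); the model is not a countermodel.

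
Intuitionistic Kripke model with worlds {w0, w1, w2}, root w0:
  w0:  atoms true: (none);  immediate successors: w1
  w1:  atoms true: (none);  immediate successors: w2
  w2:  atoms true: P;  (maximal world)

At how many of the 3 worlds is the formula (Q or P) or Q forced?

1

w0: does not force it — w0 does not force (Q or P) or Q: neither disjunct is forced at w0.
w1: does not force it — w1 does not force (Q or P) or Q: neither disjunct is forced at w1.
w2: forces it.
Worlds forcing the formula: {w2}.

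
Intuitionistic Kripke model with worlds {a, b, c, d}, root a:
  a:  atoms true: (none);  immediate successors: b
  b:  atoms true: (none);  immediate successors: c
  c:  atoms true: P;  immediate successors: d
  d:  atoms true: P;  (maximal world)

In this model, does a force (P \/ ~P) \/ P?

a ||-/- (P \/ ~P) \/ P: neither disjunct is forced at a.
a ||-/- P \/ ~P: neither disjunct is forced at a.
a lacks atom P, so a ||-/- P.

No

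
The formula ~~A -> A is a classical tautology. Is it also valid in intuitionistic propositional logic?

This is double-negation elimination, which is not intuitionistically valid.
A Kripke countermodel: worlds u0, u1; order generated by u0 <= u1; atoms true at each world — u0:{}; u1:{A}.
u0 ||-/- ~~A -> A: already at u0 itself, u0 ||- ~~A but u0 ||-/- A.
u0 lacks atom A, so u0 ||-/- A.
So the root u0 does not force the formula.

No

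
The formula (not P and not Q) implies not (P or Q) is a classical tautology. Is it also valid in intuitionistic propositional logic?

Yes

This is a constructively valid De Morgan direction (conjunction of negations to negated disjunction), which is intuitionistically derivable.
If both not P and not Q hold at a world, no accessible world forces P or forces Q, so none forces P or Q.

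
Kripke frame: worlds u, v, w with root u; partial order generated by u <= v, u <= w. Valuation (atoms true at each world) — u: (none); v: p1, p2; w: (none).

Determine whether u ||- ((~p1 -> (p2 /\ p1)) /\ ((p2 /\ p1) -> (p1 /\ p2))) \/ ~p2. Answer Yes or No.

No

u ||-/- ((~p1 -> (p2 /\ p1)) /\ ((p2 /\ p1) -> (p1 /\ p2))) \/ ~p2: neither disjunct is forced at u.
u ||-/- (~p1 -> (p2 /\ p1)) /\ ((p2 /\ p1) -> (p1 /\ p2)) since u fails ~p1 -> (p2 /\ p1).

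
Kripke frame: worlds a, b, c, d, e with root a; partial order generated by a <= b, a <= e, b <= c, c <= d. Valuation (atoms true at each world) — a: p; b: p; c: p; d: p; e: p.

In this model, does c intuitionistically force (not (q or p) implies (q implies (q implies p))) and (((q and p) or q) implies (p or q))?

c forces (not (q or p) implies (q implies (q implies p))) and (((q and p) or q) implies (p or q)) since c forces both conjuncts.

Yes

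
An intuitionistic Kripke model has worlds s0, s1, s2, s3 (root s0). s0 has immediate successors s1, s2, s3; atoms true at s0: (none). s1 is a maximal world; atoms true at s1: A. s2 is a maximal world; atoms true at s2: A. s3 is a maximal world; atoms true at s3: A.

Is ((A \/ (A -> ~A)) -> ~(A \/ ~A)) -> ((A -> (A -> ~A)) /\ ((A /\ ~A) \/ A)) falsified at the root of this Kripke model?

No

s0 ||- ((A \/ (A -> ~A)) -> ~(A \/ ~A)) -> ((A -> (A -> ~A)) /\ ((A /\ ~A) \/ A)) vacuously: no world accessible from s0 forces the antecedent (A \/ (A -> ~A)) -> ~(A \/ ~A).
So the root s0 forces ((A \/ (A -> ~A)) -> ~(A \/ ~A)) -> ((A -> (A -> ~A)) /\ ((A /\ ~A) \/ A)); the model is not a countermodel.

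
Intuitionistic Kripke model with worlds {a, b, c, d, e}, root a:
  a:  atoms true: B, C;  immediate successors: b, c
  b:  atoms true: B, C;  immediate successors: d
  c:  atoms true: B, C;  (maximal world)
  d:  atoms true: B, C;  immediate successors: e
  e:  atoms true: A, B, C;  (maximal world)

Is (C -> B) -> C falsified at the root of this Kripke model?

a ||- (C -> B) -> C: every world accessible from a that forces C -> B (namely a, b, c, d, e) also forces C.
So the root a forces (C -> B) -> C; the model is not a countermodel.

No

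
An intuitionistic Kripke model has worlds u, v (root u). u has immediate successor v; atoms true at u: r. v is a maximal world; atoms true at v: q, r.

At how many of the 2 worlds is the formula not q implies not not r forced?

u: forces it.
v: forces it.
Worlds forcing the formula: {u, v}.

2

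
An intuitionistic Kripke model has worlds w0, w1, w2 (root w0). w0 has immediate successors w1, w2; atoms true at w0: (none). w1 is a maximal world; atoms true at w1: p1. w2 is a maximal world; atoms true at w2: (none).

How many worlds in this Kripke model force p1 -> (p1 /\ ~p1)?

w0: does not force it — w0 ||-/- p1 -> (p1 /\ ~p1): at the accessible world w1, w1 ||- p1 but w1 ||-/- p1 /\ ~p1.
w1: does not force it — w1 ||-/- p1 -> (p1 /\ ~p1): already at w1 itself, w1 ||- p1 but w1 ||-/- p1 /\ ~p1.
w2: forces it.
Worlds forcing the formula: {w2}.

1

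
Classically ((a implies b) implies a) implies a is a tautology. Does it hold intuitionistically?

No

This is Peirce's law, which is not intuitionistically valid.
A Kripke countermodel: worlds s0, s1; order generated by s0 <= s1; atoms true at each world — s0:{}; s1:{a}.
s0 does not force ((a implies b) implies a) implies a: already at s0 itself, s0 forces (a implies b) implies a but s0 does not force a.
s0 lacks atom a, so s0 does not force a.
So the root s0 does not force the formula.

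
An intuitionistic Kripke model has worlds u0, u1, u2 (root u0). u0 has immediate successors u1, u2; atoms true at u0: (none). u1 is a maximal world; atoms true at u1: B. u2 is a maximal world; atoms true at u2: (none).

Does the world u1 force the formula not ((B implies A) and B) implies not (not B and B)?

Yes

u1 forces not ((B implies A) and B) implies not (not B and B): every world accessible from u1 that forces not ((B implies A) and B) (namely u1) also forces not (not B and B).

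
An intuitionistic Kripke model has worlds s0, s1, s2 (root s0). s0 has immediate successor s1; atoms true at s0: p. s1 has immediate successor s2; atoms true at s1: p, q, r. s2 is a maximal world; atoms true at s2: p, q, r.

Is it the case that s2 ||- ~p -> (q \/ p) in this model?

s2 ||- ~p -> (q \/ p) vacuously: no world accessible from s2 forces the antecedent ~p.

Yes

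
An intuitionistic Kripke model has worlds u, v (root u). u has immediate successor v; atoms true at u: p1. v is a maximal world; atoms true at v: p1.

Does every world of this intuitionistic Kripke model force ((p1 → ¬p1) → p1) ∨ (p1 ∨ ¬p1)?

Yes

u ⊩ ((p1 → ¬p1) → p1) ∨ (p1 ∨ ¬p1) via the disjunct (p1 → ¬p1) → p1.
Since the root u forces ((p1 → ¬p1) → p1) ∨ (p1 ∨ ¬p1) and forcing is persistent (monotone upward), every world forces it.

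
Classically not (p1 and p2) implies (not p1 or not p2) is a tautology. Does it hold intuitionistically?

No

This is the constructively invalid direction of De Morgan's law for conjunction, which is not intuitionistically valid.
A Kripke countermodel: worlds 0, 1, 2; order generated by 0 <= 1, 0 <= 2; atoms true at each world — 0:{}; 1:{p1}; 2:{p2}.
0 does not force not (p1 and p2) implies (not p1 or not p2): already at 0 itself, 0 forces not (p1 and p2) but 0 does not force not p1 or not p2.
0 does not force not p1 or not p2: neither disjunct is forced at 0.
0 does not force not p1 since 1 is accessible from 0 and 1 forces p1.
So the root 0 does not force the formula.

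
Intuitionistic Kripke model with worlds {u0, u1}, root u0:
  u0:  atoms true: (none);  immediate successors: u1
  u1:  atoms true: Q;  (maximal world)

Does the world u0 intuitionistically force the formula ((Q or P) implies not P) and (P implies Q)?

Yes

u0 forces ((Q or P) implies not P) and (P implies Q) since u0 forces both conjuncts.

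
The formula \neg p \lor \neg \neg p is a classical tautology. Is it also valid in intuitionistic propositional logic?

This is the weak law of excluded middle, which is not intuitionistically valid.
A Kripke countermodel: worlds w0, w1, w2; order generated by w0 \le w1, w0 \le w2; atoms true at each world — w0:{}; w1:{p}; w2:{}.
w0 \nVdash \neg p \lor \neg \neg p: neither disjunct is forced at w0.
w0 \nVdash \neg p since w1 is accessible from w0 and w1 \Vdash p.
So the root w0 does not force the formula.

No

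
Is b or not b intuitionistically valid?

This is the law of excluded middle, which is not intuitionistically valid.
A Kripke countermodel: worlds 0, 1; order generated by 0 <= 1; atoms true at each world — 0:{}; 1:{b}.
0 does not force b or not b: neither disjunct is forced at 0.
0 lacks atom b, so 0 does not force b.
So the root 0 does not force the formula.

No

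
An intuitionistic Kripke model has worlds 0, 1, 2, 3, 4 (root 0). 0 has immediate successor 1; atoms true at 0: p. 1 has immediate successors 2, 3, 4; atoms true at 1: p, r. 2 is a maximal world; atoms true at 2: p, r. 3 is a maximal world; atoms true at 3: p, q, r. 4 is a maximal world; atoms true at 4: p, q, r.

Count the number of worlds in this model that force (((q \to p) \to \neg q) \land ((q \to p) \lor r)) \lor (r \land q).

0: does not force it — 0 \nVdash (((q \to p) \to \neg q) \land ((q \to p) \lor r)) \lor (r \land q): neither disjunct is forced at 0.
1: does not force it — 1 \nVdash (((q \to p) \to \neg q) \land ((q \to p) \lor r)) \lor (r \land q): neither disjunct is forced at 1.
2: forces it.
3: forces it.
4: forces it.
Worlds forcing the formula: {2, 3, 4}.

3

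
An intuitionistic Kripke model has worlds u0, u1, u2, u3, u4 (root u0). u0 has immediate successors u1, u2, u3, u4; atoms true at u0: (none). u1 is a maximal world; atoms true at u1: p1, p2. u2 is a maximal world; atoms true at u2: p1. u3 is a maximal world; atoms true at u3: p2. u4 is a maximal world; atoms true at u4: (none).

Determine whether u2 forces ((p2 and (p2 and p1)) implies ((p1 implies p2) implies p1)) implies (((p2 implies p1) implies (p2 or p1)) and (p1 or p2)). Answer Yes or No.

u2 forces ((p2 and (p2 and p1)) implies ((p1 implies p2) implies p1)) implies (((p2 implies p1) implies (p2 or p1)) and (p1 or p2)): every world accessible from u2 that forces (p2 and (p2 and p1)) implies ((p1 implies p2) implies p1) (namely u2) also forces ((p2 implies p1) implies (p2 or p1)) and (p1 or p2).

Yes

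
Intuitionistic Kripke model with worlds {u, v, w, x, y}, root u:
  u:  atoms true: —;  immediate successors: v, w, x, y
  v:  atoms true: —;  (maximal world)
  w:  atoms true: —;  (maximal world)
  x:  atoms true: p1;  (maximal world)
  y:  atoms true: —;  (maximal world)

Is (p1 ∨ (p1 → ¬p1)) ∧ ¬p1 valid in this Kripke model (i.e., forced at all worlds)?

No

Not every world: u ⊮ (p1 ∨ (p1 → ¬p1)) ∧ ¬p1.
u ⊮ (p1 ∨ (p1 → ¬p1)) ∧ ¬p1 since u fails p1 ∨ (p1 → ¬p1).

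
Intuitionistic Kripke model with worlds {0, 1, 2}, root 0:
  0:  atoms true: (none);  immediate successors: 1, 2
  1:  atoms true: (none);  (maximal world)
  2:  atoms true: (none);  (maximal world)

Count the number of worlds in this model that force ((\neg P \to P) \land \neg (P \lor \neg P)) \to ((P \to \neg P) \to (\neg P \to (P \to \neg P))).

3

0: forces it.
1: forces it.
2: forces it.
Worlds forcing the formula: {0, 1, 2}.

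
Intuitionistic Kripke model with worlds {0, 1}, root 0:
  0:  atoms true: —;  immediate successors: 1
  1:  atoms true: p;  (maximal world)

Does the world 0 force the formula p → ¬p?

No

0 ⊮ p → ¬p: at the accessible world 1, 1 ⊩ p but 1 ⊮ ¬p.
1 ⊮ ¬p since 1 is accessible from 1 and 1 ⊩ p.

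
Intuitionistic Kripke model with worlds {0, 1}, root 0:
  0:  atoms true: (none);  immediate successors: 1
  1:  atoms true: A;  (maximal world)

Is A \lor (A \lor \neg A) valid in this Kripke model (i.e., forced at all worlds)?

No

Not every world: 0 \nVdash A \lor (A \lor \neg A).
0 \nVdash A \lor (A \lor \neg A): neither disjunct is forced at 0.
0 lacks atom A, so 0 \nVdash A.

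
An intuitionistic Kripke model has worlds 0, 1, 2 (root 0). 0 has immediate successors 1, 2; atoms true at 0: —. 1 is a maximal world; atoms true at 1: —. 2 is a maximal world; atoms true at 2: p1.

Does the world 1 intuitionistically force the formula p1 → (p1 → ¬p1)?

1 ⊩ p1 → (p1 → ¬p1) vacuously: no world accessible from 1 forces the antecedent p1.

Yes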